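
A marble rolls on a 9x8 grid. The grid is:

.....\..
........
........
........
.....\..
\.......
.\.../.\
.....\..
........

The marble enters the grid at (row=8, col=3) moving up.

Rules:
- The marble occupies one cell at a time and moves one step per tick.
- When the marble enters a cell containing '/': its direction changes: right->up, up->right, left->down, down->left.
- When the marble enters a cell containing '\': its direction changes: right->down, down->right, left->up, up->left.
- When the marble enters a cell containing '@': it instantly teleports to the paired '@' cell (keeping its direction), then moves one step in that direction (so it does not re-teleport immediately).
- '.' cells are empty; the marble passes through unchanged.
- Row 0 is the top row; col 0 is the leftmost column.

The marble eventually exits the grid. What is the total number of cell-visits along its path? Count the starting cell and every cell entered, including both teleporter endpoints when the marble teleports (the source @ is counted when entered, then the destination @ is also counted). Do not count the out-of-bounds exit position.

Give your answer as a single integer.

Step 1: enter (8,3), '.' pass, move up to (7,3)
Step 2: enter (7,3), '.' pass, move up to (6,3)
Step 3: enter (6,3), '.' pass, move up to (5,3)
Step 4: enter (5,3), '.' pass, move up to (4,3)
Step 5: enter (4,3), '.' pass, move up to (3,3)
Step 6: enter (3,3), '.' pass, move up to (2,3)
Step 7: enter (2,3), '.' pass, move up to (1,3)
Step 8: enter (1,3), '.' pass, move up to (0,3)
Step 9: enter (0,3), '.' pass, move up to (-1,3)
Step 10: at (-1,3) — EXIT via top edge, pos 3
Path length (cell visits): 9

Answer: 9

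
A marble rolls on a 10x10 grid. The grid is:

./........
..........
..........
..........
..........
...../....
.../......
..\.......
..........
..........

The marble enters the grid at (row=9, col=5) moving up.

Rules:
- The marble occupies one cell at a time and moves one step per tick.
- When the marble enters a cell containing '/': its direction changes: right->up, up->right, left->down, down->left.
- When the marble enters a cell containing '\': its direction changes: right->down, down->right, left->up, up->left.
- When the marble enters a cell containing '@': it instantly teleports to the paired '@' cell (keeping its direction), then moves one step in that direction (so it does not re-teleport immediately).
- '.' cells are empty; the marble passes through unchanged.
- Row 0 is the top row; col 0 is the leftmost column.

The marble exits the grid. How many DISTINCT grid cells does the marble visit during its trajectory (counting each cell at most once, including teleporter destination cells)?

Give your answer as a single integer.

Step 1: enter (9,5), '.' pass, move up to (8,5)
Step 2: enter (8,5), '.' pass, move up to (7,5)
Step 3: enter (7,5), '.' pass, move up to (6,5)
Step 4: enter (6,5), '.' pass, move up to (5,5)
Step 5: enter (5,5), '/' deflects up->right, move right to (5,6)
Step 6: enter (5,6), '.' pass, move right to (5,7)
Step 7: enter (5,7), '.' pass, move right to (5,8)
Step 8: enter (5,8), '.' pass, move right to (5,9)
Step 9: enter (5,9), '.' pass, move right to (5,10)
Step 10: at (5,10) — EXIT via right edge, pos 5
Distinct cells visited: 9 (path length 9)

Answer: 9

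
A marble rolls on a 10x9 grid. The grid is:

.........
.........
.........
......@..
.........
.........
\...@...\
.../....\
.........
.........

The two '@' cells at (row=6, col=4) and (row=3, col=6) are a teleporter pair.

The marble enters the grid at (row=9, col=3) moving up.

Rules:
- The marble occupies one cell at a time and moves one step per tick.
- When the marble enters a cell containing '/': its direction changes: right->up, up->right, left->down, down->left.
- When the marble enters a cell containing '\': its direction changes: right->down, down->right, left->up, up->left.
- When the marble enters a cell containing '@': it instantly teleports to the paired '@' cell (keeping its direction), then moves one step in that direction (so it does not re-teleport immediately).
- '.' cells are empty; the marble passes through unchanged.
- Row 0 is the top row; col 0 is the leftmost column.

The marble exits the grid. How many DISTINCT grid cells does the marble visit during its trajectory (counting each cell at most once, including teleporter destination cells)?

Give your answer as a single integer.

Answer: 10

Derivation:
Step 1: enter (9,3), '.' pass, move up to (8,3)
Step 2: enter (8,3), '.' pass, move up to (7,3)
Step 3: enter (7,3), '/' deflects up->right, move right to (7,4)
Step 4: enter (7,4), '.' pass, move right to (7,5)
Step 5: enter (7,5), '.' pass, move right to (7,6)
Step 6: enter (7,6), '.' pass, move right to (7,7)
Step 7: enter (7,7), '.' pass, move right to (7,8)
Step 8: enter (7,8), '\' deflects right->down, move down to (8,8)
Step 9: enter (8,8), '.' pass, move down to (9,8)
Step 10: enter (9,8), '.' pass, move down to (10,8)
Step 11: at (10,8) — EXIT via bottom edge, pos 8
Distinct cells visited: 10 (path length 10)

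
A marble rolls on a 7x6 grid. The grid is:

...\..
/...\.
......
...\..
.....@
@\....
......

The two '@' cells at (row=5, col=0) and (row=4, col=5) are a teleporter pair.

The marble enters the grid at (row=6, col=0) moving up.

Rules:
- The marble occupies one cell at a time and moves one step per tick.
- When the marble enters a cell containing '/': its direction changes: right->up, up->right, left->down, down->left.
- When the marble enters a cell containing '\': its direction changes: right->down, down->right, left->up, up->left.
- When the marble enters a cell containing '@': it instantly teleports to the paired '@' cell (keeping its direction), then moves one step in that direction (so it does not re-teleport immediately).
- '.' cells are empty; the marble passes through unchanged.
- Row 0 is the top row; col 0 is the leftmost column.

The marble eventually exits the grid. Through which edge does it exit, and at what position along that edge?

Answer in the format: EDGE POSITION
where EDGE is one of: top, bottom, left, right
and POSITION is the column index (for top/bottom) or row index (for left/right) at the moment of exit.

Answer: top 5

Derivation:
Step 1: enter (6,0), '.' pass, move up to (5,0)
Step 2: enter (5,0), '@' teleport (5,0)->(4,5), also enter (4,5), move up to (3,5)
Step 3: enter (3,5), '.' pass, move up to (2,5)
Step 4: enter (2,5), '.' pass, move up to (1,5)
Step 5: enter (1,5), '.' pass, move up to (0,5)
Step 6: enter (0,5), '.' pass, move up to (-1,5)
Step 7: at (-1,5) — EXIT via top edge, pos 5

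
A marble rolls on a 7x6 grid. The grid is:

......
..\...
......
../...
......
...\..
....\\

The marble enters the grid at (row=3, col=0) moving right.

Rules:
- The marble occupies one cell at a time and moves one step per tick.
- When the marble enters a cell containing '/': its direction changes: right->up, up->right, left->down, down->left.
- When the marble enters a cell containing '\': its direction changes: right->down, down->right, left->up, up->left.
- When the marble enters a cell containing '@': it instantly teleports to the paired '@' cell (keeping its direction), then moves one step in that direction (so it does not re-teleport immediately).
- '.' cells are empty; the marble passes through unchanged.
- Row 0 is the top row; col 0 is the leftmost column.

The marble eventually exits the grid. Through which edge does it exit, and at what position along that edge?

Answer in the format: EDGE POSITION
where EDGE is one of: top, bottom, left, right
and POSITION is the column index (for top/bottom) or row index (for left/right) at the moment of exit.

Answer: left 1

Derivation:
Step 1: enter (3,0), '.' pass, move right to (3,1)
Step 2: enter (3,1), '.' pass, move right to (3,2)
Step 3: enter (3,2), '/' deflects right->up, move up to (2,2)
Step 4: enter (2,2), '.' pass, move up to (1,2)
Step 5: enter (1,2), '\' deflects up->left, move left to (1,1)
Step 6: enter (1,1), '.' pass, move left to (1,0)
Step 7: enter (1,0), '.' pass, move left to (1,-1)
Step 8: at (1,-1) — EXIT via left edge, pos 1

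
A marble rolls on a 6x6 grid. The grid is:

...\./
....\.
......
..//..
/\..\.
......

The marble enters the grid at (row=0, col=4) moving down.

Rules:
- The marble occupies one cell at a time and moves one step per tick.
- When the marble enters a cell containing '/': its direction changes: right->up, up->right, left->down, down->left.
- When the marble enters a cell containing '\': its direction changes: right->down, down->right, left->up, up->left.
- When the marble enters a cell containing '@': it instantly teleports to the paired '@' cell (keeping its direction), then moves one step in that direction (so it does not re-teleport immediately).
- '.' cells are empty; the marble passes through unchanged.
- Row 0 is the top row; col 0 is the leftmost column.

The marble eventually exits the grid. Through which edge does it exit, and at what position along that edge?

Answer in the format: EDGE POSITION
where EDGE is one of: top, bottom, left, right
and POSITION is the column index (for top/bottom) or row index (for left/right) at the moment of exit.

Answer: right 1

Derivation:
Step 1: enter (0,4), '.' pass, move down to (1,4)
Step 2: enter (1,4), '\' deflects down->right, move right to (1,5)
Step 3: enter (1,5), '.' pass, move right to (1,6)
Step 4: at (1,6) — EXIT via right edge, pos 1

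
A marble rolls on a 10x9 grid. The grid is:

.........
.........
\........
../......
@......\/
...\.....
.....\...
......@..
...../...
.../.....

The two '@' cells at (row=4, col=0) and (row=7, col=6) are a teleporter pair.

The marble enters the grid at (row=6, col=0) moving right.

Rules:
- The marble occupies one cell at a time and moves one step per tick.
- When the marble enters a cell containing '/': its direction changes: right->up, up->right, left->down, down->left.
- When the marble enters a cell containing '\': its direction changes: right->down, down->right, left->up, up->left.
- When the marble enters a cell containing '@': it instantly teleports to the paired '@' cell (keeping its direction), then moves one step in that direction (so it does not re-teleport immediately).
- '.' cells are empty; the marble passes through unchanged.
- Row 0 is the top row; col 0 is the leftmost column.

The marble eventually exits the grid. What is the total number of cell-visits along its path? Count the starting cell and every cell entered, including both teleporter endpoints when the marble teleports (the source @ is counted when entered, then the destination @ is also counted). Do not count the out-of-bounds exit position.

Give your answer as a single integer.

Step 1: enter (6,0), '.' pass, move right to (6,1)
Step 2: enter (6,1), '.' pass, move right to (6,2)
Step 3: enter (6,2), '.' pass, move right to (6,3)
Step 4: enter (6,3), '.' pass, move right to (6,4)
Step 5: enter (6,4), '.' pass, move right to (6,5)
Step 6: enter (6,5), '\' deflects right->down, move down to (7,5)
Step 7: enter (7,5), '.' pass, move down to (8,5)
Step 8: enter (8,5), '/' deflects down->left, move left to (8,4)
Step 9: enter (8,4), '.' pass, move left to (8,3)
Step 10: enter (8,3), '.' pass, move left to (8,2)
Step 11: enter (8,2), '.' pass, move left to (8,1)
Step 12: enter (8,1), '.' pass, move left to (8,0)
Step 13: enter (8,0), '.' pass, move left to (8,-1)
Step 14: at (8,-1) — EXIT via left edge, pos 8
Path length (cell visits): 13

Answer: 13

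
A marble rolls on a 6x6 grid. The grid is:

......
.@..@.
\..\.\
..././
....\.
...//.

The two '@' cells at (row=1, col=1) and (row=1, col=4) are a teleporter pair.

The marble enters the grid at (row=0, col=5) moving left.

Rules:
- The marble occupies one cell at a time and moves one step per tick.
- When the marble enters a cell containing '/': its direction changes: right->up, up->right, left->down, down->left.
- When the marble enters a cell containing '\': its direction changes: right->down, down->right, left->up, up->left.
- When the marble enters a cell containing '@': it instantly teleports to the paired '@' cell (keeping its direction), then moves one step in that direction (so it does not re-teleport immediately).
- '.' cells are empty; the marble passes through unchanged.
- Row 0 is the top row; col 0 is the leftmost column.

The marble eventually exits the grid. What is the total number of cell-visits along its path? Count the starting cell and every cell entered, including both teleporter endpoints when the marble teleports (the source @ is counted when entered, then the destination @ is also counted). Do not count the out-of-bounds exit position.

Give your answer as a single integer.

Answer: 6

Derivation:
Step 1: enter (0,5), '.' pass, move left to (0,4)
Step 2: enter (0,4), '.' pass, move left to (0,3)
Step 3: enter (0,3), '.' pass, move left to (0,2)
Step 4: enter (0,2), '.' pass, move left to (0,1)
Step 5: enter (0,1), '.' pass, move left to (0,0)
Step 6: enter (0,0), '.' pass, move left to (0,-1)
Step 7: at (0,-1) — EXIT via left edge, pos 0
Path length (cell visits): 6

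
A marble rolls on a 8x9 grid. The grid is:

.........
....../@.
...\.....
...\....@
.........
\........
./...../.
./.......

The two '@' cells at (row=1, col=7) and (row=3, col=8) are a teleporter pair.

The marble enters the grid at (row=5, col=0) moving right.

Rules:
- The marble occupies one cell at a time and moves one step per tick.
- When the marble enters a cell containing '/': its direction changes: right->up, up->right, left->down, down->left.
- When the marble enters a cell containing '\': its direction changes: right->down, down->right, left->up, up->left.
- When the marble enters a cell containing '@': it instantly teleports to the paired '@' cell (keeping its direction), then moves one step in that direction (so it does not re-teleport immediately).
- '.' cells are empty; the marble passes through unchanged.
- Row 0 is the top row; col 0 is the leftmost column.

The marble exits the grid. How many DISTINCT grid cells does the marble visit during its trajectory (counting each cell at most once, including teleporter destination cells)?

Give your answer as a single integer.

Answer: 3

Derivation:
Step 1: enter (5,0), '\' deflects right->down, move down to (6,0)
Step 2: enter (6,0), '.' pass, move down to (7,0)
Step 3: enter (7,0), '.' pass, move down to (8,0)
Step 4: at (8,0) — EXIT via bottom edge, pos 0
Distinct cells visited: 3 (path length 3)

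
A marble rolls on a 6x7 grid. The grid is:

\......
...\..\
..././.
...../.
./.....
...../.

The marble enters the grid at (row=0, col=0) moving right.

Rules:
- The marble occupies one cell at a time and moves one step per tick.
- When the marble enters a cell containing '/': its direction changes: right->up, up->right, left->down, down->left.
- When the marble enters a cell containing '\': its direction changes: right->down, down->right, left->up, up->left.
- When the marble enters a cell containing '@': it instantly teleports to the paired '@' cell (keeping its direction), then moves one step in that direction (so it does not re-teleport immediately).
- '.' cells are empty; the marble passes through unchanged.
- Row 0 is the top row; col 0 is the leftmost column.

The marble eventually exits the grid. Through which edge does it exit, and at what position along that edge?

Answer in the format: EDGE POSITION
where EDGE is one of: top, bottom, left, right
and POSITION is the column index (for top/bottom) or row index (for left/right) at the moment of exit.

Answer: bottom 0

Derivation:
Step 1: enter (0,0), '\' deflects right->down, move down to (1,0)
Step 2: enter (1,0), '.' pass, move down to (2,0)
Step 3: enter (2,0), '.' pass, move down to (3,0)
Step 4: enter (3,0), '.' pass, move down to (4,0)
Step 5: enter (4,0), '.' pass, move down to (5,0)
Step 6: enter (5,0), '.' pass, move down to (6,0)
Step 7: at (6,0) — EXIT via bottom edge, pos 0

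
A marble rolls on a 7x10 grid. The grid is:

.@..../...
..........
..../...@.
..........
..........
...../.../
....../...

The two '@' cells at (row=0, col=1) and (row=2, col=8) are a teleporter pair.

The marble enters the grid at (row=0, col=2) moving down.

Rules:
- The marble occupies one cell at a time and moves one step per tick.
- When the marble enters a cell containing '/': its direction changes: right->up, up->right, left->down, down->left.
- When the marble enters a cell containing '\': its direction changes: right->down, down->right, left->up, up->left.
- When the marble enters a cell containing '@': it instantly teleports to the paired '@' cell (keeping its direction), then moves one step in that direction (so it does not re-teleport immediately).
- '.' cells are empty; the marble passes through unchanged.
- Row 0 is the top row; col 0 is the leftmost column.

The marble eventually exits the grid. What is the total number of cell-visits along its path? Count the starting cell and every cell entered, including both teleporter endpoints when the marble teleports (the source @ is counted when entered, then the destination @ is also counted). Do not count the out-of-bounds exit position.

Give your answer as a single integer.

Answer: 7

Derivation:
Step 1: enter (0,2), '.' pass, move down to (1,2)
Step 2: enter (1,2), '.' pass, move down to (2,2)
Step 3: enter (2,2), '.' pass, move down to (3,2)
Step 4: enter (3,2), '.' pass, move down to (4,2)
Step 5: enter (4,2), '.' pass, move down to (5,2)
Step 6: enter (5,2), '.' pass, move down to (6,2)
Step 7: enter (6,2), '.' pass, move down to (7,2)
Step 8: at (7,2) — EXIT via bottom edge, pos 2
Path length (cell visits): 7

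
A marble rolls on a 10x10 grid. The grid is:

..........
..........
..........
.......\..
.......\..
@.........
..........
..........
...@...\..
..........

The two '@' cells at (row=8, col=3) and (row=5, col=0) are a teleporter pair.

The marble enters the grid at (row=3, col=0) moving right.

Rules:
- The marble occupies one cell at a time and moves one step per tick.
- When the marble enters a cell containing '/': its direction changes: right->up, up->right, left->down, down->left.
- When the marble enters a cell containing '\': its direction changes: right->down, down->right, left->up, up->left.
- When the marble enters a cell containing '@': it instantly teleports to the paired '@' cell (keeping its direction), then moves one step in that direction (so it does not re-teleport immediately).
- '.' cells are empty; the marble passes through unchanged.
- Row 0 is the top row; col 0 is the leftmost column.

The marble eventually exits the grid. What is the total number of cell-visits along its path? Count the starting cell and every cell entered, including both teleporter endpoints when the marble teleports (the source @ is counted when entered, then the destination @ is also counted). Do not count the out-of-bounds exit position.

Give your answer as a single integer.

Answer: 11

Derivation:
Step 1: enter (3,0), '.' pass, move right to (3,1)
Step 2: enter (3,1), '.' pass, move right to (3,2)
Step 3: enter (3,2), '.' pass, move right to (3,3)
Step 4: enter (3,3), '.' pass, move right to (3,4)
Step 5: enter (3,4), '.' pass, move right to (3,5)
Step 6: enter (3,5), '.' pass, move right to (3,6)
Step 7: enter (3,6), '.' pass, move right to (3,7)
Step 8: enter (3,7), '\' deflects right->down, move down to (4,7)
Step 9: enter (4,7), '\' deflects down->right, move right to (4,8)
Step 10: enter (4,8), '.' pass, move right to (4,9)
Step 11: enter (4,9), '.' pass, move right to (4,10)
Step 12: at (4,10) — EXIT via right edge, pos 4
Path length (cell visits): 11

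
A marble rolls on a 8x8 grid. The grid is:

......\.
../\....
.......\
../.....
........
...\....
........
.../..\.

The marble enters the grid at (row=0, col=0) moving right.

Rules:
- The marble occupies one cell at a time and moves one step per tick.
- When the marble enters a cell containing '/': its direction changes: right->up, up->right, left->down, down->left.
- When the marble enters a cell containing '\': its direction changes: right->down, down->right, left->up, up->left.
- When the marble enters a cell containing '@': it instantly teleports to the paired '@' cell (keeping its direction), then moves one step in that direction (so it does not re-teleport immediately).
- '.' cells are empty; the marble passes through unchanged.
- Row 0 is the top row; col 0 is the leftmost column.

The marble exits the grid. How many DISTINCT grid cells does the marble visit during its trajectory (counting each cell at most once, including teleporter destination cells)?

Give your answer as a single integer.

Answer: 15

Derivation:
Step 1: enter (0,0), '.' pass, move right to (0,1)
Step 2: enter (0,1), '.' pass, move right to (0,2)
Step 3: enter (0,2), '.' pass, move right to (0,3)
Step 4: enter (0,3), '.' pass, move right to (0,4)
Step 5: enter (0,4), '.' pass, move right to (0,5)
Step 6: enter (0,5), '.' pass, move right to (0,6)
Step 7: enter (0,6), '\' deflects right->down, move down to (1,6)
Step 8: enter (1,6), '.' pass, move down to (2,6)
Step 9: enter (2,6), '.' pass, move down to (3,6)
Step 10: enter (3,6), '.' pass, move down to (4,6)
Step 11: enter (4,6), '.' pass, move down to (5,6)
Step 12: enter (5,6), '.' pass, move down to (6,6)
Step 13: enter (6,6), '.' pass, move down to (7,6)
Step 14: enter (7,6), '\' deflects down->right, move right to (7,7)
Step 15: enter (7,7), '.' pass, move right to (7,8)
Step 16: at (7,8) — EXIT via right edge, pos 7
Distinct cells visited: 15 (path length 15)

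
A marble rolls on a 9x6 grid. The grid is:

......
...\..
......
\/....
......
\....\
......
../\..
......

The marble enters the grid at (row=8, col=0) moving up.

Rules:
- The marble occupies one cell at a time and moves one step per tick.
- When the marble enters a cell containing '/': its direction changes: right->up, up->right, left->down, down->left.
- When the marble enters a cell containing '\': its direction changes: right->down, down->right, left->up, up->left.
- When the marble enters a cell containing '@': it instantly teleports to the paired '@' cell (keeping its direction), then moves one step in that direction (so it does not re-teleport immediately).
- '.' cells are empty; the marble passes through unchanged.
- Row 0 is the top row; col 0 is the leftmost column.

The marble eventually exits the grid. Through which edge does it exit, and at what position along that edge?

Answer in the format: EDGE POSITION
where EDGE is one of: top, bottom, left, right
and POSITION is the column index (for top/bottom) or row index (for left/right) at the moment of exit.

Step 1: enter (8,0), '.' pass, move up to (7,0)
Step 2: enter (7,0), '.' pass, move up to (6,0)
Step 3: enter (6,0), '.' pass, move up to (5,0)
Step 4: enter (5,0), '\' deflects up->left, move left to (5,-1)
Step 5: at (5,-1) — EXIT via left edge, pos 5

Answer: left 5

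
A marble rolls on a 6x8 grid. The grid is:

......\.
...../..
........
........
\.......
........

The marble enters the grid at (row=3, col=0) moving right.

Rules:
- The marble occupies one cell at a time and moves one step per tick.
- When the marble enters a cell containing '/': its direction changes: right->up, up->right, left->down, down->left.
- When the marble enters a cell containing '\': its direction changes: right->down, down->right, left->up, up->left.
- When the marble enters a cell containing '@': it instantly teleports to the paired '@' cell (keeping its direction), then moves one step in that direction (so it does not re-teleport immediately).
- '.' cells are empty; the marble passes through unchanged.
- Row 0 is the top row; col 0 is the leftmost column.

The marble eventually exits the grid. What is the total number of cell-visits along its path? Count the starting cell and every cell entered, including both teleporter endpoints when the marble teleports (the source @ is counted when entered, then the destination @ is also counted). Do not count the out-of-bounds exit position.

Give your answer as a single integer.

Answer: 8

Derivation:
Step 1: enter (3,0), '.' pass, move right to (3,1)
Step 2: enter (3,1), '.' pass, move right to (3,2)
Step 3: enter (3,2), '.' pass, move right to (3,3)
Step 4: enter (3,3), '.' pass, move right to (3,4)
Step 5: enter (3,4), '.' pass, move right to (3,5)
Step 6: enter (3,5), '.' pass, move right to (3,6)
Step 7: enter (3,6), '.' pass, move right to (3,7)
Step 8: enter (3,7), '.' pass, move right to (3,8)
Step 9: at (3,8) — EXIT via right edge, pos 3
Path length (cell visits): 8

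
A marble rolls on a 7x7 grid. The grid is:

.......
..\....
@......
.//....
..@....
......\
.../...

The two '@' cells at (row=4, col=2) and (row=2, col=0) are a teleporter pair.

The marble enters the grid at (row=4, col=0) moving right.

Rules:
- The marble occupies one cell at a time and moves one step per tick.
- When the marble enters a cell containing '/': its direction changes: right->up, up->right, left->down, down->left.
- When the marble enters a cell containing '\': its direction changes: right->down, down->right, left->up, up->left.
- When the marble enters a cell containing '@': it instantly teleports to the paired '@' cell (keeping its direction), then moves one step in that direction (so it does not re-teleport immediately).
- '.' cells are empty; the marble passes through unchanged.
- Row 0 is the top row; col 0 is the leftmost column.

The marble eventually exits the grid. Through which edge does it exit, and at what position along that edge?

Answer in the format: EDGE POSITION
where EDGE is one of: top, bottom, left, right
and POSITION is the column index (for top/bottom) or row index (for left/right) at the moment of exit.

Step 1: enter (4,0), '.' pass, move right to (4,1)
Step 2: enter (4,1), '.' pass, move right to (4,2)
Step 3: enter (4,2), '@' teleport (4,2)->(2,0), also enter (2,0), move right to (2,1)
Step 4: enter (2,1), '.' pass, move right to (2,2)
Step 5: enter (2,2), '.' pass, move right to (2,3)
Step 6: enter (2,3), '.' pass, move right to (2,4)
Step 7: enter (2,4), '.' pass, move right to (2,5)
Step 8: enter (2,5), '.' pass, move right to (2,6)
Step 9: enter (2,6), '.' pass, move right to (2,7)
Step 10: at (2,7) — EXIT via right edge, pos 2

Answer: right 2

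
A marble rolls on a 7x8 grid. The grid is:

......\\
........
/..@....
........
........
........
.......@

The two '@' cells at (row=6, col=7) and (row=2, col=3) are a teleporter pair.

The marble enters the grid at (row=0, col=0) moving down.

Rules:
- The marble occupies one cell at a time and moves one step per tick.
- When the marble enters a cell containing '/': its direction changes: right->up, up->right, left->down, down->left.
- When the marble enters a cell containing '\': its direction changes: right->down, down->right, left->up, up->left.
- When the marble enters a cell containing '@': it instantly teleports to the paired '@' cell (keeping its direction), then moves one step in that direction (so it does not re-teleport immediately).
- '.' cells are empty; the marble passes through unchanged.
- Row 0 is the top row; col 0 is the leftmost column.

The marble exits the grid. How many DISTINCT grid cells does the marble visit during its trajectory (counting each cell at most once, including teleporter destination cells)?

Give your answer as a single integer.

Step 1: enter (0,0), '.' pass, move down to (1,0)
Step 2: enter (1,0), '.' pass, move down to (2,0)
Step 3: enter (2,0), '/' deflects down->left, move left to (2,-1)
Step 4: at (2,-1) — EXIT via left edge, pos 2
Distinct cells visited: 3 (path length 3)

Answer: 3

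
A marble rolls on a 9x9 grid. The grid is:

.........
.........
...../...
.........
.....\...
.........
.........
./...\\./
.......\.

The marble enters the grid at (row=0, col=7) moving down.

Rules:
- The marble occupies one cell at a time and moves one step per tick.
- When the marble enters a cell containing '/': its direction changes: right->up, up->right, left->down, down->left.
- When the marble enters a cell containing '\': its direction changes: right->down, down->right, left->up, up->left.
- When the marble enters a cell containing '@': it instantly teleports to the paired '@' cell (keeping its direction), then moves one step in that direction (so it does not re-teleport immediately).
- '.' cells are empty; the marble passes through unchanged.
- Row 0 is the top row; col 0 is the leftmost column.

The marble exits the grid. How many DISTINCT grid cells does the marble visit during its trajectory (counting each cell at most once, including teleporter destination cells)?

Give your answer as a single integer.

Answer: 10

Derivation:
Step 1: enter (0,7), '.' pass, move down to (1,7)
Step 2: enter (1,7), '.' pass, move down to (2,7)
Step 3: enter (2,7), '.' pass, move down to (3,7)
Step 4: enter (3,7), '.' pass, move down to (4,7)
Step 5: enter (4,7), '.' pass, move down to (5,7)
Step 6: enter (5,7), '.' pass, move down to (6,7)
Step 7: enter (6,7), '.' pass, move down to (7,7)
Step 8: enter (7,7), '.' pass, move down to (8,7)
Step 9: enter (8,7), '\' deflects down->right, move right to (8,8)
Step 10: enter (8,8), '.' pass, move right to (8,9)
Step 11: at (8,9) — EXIT via right edge, pos 8
Distinct cells visited: 10 (path length 10)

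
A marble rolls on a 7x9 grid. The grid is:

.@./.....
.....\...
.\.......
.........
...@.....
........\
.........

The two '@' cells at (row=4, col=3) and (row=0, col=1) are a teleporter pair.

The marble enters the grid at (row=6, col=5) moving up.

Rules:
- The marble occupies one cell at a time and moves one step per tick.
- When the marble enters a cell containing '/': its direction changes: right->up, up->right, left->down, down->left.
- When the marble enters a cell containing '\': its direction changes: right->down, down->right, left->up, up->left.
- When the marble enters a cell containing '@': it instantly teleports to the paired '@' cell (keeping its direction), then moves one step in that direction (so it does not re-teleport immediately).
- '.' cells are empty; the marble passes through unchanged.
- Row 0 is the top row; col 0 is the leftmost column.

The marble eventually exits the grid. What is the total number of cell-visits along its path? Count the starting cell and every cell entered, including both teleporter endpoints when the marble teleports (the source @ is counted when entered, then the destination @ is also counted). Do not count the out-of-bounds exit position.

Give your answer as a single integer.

Step 1: enter (6,5), '.' pass, move up to (5,5)
Step 2: enter (5,5), '.' pass, move up to (4,5)
Step 3: enter (4,5), '.' pass, move up to (3,5)
Step 4: enter (3,5), '.' pass, move up to (2,5)
Step 5: enter (2,5), '.' pass, move up to (1,5)
Step 6: enter (1,5), '\' deflects up->left, move left to (1,4)
Step 7: enter (1,4), '.' pass, move left to (1,3)
Step 8: enter (1,3), '.' pass, move left to (1,2)
Step 9: enter (1,2), '.' pass, move left to (1,1)
Step 10: enter (1,1), '.' pass, move left to (1,0)
Step 11: enter (1,0), '.' pass, move left to (1,-1)
Step 12: at (1,-1) — EXIT via left edge, pos 1
Path length (cell visits): 11

Answer: 11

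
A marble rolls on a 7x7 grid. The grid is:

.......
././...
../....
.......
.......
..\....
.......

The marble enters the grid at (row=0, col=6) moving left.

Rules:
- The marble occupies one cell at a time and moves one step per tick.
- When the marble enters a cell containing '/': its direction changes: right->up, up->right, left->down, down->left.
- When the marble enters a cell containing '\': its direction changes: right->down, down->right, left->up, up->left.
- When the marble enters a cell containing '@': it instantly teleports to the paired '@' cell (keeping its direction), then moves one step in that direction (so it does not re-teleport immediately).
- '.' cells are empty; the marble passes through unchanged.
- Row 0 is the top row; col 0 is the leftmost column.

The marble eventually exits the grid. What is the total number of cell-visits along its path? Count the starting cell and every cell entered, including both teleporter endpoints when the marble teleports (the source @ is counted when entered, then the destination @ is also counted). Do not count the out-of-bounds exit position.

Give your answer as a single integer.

Answer: 7

Derivation:
Step 1: enter (0,6), '.' pass, move left to (0,5)
Step 2: enter (0,5), '.' pass, move left to (0,4)
Step 3: enter (0,4), '.' pass, move left to (0,3)
Step 4: enter (0,3), '.' pass, move left to (0,2)
Step 5: enter (0,2), '.' pass, move left to (0,1)
Step 6: enter (0,1), '.' pass, move left to (0,0)
Step 7: enter (0,0), '.' pass, move left to (0,-1)
Step 8: at (0,-1) — EXIT via left edge, pos 0
Path length (cell visits): 7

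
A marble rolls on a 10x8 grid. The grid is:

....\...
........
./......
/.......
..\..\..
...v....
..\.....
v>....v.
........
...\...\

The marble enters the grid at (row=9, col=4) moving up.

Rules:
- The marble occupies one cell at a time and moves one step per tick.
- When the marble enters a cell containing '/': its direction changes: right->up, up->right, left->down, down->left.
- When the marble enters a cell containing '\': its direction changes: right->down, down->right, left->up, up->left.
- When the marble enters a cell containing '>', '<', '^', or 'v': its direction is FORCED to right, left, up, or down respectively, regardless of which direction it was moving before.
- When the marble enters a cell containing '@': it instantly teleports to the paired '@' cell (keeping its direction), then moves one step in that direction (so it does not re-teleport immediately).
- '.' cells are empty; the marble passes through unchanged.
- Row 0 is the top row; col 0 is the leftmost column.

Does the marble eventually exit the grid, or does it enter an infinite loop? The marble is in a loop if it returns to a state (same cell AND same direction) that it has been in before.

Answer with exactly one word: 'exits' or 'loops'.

Step 1: enter (9,4), '.' pass, move up to (8,4)
Step 2: enter (8,4), '.' pass, move up to (7,4)
Step 3: enter (7,4), '.' pass, move up to (6,4)
Step 4: enter (6,4), '.' pass, move up to (5,4)
Step 5: enter (5,4), '.' pass, move up to (4,4)
Step 6: enter (4,4), '.' pass, move up to (3,4)
Step 7: enter (3,4), '.' pass, move up to (2,4)
Step 8: enter (2,4), '.' pass, move up to (1,4)
Step 9: enter (1,4), '.' pass, move up to (0,4)
Step 10: enter (0,4), '\' deflects up->left, move left to (0,3)
Step 11: enter (0,3), '.' pass, move left to (0,2)
Step 12: enter (0,2), '.' pass, move left to (0,1)
Step 13: enter (0,1), '.' pass, move left to (0,0)
Step 14: enter (0,0), '.' pass, move left to (0,-1)
Step 15: at (0,-1) — EXIT via left edge, pos 0

Answer: exits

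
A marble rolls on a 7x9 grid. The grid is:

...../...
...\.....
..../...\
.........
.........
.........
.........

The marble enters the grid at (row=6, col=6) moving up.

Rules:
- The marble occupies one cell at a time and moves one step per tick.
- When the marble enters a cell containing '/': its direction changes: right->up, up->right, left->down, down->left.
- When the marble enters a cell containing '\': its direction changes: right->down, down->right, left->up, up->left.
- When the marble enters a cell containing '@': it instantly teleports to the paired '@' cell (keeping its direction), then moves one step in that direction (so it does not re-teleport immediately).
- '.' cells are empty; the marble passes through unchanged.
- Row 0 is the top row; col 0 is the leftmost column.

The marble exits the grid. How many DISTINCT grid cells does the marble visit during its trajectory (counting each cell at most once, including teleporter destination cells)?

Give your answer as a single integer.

Answer: 7

Derivation:
Step 1: enter (6,6), '.' pass, move up to (5,6)
Step 2: enter (5,6), '.' pass, move up to (4,6)
Step 3: enter (4,6), '.' pass, move up to (3,6)
Step 4: enter (3,6), '.' pass, move up to (2,6)
Step 5: enter (2,6), '.' pass, move up to (1,6)
Step 6: enter (1,6), '.' pass, move up to (0,6)
Step 7: enter (0,6), '.' pass, move up to (-1,6)
Step 8: at (-1,6) — EXIT via top edge, pos 6
Distinct cells visited: 7 (path length 7)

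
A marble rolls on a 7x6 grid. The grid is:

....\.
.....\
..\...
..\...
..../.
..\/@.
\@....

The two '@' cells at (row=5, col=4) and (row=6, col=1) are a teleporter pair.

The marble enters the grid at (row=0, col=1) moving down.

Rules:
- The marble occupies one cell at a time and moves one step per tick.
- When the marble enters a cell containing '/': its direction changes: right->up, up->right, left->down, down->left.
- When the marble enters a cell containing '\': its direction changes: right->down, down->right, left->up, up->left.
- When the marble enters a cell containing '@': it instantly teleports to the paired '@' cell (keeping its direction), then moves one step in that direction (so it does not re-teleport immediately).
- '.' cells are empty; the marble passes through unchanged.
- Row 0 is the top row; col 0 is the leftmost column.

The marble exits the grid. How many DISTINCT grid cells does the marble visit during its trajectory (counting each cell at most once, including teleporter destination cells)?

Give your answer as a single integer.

Answer: 9

Derivation:
Step 1: enter (0,1), '.' pass, move down to (1,1)
Step 2: enter (1,1), '.' pass, move down to (2,1)
Step 3: enter (2,1), '.' pass, move down to (3,1)
Step 4: enter (3,1), '.' pass, move down to (4,1)
Step 5: enter (4,1), '.' pass, move down to (5,1)
Step 6: enter (5,1), '.' pass, move down to (6,1)
Step 7: enter (6,1), '@' teleport (6,1)->(5,4), also enter (5,4), move down to (6,4)
Step 8: enter (6,4), '.' pass, move down to (7,4)
Step 9: at (7,4) — EXIT via bottom edge, pos 4
Distinct cells visited: 9 (path length 9)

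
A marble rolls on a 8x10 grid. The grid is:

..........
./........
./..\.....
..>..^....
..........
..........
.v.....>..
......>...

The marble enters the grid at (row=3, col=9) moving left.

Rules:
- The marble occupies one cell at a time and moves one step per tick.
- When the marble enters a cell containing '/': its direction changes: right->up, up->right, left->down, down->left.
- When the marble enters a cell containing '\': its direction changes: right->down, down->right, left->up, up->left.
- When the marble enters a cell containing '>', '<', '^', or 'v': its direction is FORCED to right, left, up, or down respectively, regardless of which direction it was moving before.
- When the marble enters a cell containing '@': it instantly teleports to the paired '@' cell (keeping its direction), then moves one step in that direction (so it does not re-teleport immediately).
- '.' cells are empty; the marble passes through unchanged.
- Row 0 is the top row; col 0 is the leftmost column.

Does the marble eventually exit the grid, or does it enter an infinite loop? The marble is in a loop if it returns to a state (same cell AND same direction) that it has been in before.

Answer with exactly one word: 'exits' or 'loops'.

Answer: exits

Derivation:
Step 1: enter (3,9), '.' pass, move left to (3,8)
Step 2: enter (3,8), '.' pass, move left to (3,7)
Step 3: enter (3,7), '.' pass, move left to (3,6)
Step 4: enter (3,6), '.' pass, move left to (3,5)
Step 5: enter (3,5), '^' forces left->up, move up to (2,5)
Step 6: enter (2,5), '.' pass, move up to (1,5)
Step 7: enter (1,5), '.' pass, move up to (0,5)
Step 8: enter (0,5), '.' pass, move up to (-1,5)
Step 9: at (-1,5) — EXIT via top edge, pos 5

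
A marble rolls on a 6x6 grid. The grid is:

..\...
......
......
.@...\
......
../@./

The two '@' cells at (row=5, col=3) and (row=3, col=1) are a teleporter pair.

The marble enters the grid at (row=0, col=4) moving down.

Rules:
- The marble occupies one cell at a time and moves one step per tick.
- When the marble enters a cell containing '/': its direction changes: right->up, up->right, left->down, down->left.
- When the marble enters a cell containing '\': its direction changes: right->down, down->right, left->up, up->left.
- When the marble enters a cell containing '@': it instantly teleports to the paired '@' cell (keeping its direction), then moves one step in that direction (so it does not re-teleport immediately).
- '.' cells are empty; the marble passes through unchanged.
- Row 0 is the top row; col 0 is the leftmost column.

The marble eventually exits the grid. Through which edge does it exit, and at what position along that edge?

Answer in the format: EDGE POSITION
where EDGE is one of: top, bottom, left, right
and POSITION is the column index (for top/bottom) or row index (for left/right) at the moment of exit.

Step 1: enter (0,4), '.' pass, move down to (1,4)
Step 2: enter (1,4), '.' pass, move down to (2,4)
Step 3: enter (2,4), '.' pass, move down to (3,4)
Step 4: enter (3,4), '.' pass, move down to (4,4)
Step 5: enter (4,4), '.' pass, move down to (5,4)
Step 6: enter (5,4), '.' pass, move down to (6,4)
Step 7: at (6,4) — EXIT via bottom edge, pos 4

Answer: bottom 4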